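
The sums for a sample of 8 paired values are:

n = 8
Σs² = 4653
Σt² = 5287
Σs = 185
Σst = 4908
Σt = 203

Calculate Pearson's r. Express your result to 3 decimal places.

r = (nΣst − ΣsΣt) / √[(nΣs² − (Σs)²)(nΣt² − (Σt)²)]
Numerator: 8×4908 − 185×203 = 1709
Denominator: √[(37224 − 34225)(42296 − 41209)] = √[2999 × 1087] = 1805.5229
r = 1709 / 1805.5229 ≈ 0.947

0.947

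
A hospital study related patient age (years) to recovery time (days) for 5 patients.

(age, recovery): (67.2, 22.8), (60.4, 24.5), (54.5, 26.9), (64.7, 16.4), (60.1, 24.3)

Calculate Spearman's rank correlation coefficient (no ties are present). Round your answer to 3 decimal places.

-0.800

Rank age: 5, 3, 1, 4, 2
Rank recovery: 2, 4, 5, 1, 3
d = rank(age) − rank(recovery): 3, -1, -4, 3, -1; Σd² = 36
ρ = 1 − 6Σd² / [n(n²−1)] = 1 − 6×36 / (5×24) = 1 − 216/120 ≈ -0.800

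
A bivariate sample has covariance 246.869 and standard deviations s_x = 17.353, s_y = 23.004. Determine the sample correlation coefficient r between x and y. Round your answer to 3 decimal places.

r = Cov(x,y) / (s_x · s_y) = 246.869 / (17.353 × 23.004)
  = 246.869 / 399.1884 ≈ 0.618

0.618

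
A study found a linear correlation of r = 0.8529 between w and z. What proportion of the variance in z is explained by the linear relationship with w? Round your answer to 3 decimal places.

0.727

r² = (0.8529)² = 0.727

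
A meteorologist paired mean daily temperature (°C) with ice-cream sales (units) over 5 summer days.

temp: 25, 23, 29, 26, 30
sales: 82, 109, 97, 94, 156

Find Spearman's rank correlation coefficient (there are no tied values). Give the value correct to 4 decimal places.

0.4000

Rank temp: 2, 1, 4, 3, 5
Rank sales: 1, 4, 3, 2, 5
d = rank(temp) − rank(sales): 1, -3, 1, 1, 0; Σd² = 12
ρ = 1 − 6Σd² / [n(n²−1)] = 1 − 6×12 / (5×24) = 1 − 72/120 ≈ 0.4000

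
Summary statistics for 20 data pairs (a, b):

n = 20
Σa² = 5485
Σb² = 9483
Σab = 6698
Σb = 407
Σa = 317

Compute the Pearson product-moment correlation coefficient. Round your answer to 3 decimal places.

r = (nΣab − ΣaΣb) / √[(nΣa² − (Σa)²)(nΣb² − (Σb)²)]
Numerator: 20×6698 − 317×407 = 4941
Denominator: √[(109700 − 100489)(189660 − 165649)] = √[9211 × 24011] = 14871.6281
r = 4941 / 14871.6281 ≈ 0.332

0.332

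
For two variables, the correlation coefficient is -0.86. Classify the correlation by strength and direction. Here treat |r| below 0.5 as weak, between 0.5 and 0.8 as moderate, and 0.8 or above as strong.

strong negative

r = -0.86 < 0 so the relationship is negative.
|r| = 0.86, which falls in the strong range.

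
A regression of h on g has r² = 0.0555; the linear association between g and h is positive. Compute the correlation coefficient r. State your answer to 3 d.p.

|r| = √0.0555 = 0.236
The association is positive, so r = 0.236.

0.236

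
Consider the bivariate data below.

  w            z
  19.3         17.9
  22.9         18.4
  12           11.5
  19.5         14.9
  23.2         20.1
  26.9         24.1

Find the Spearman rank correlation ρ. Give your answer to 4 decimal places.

Rank w: 2, 4, 1, 3, 5, 6
Rank z: 3, 4, 1, 2, 5, 6
d = rank(w) − rank(z): -1, 0, 0, 1, 0, 0; Σd² = 2
ρ = 1 − 6Σd² / [n(n²−1)] = 1 − 6×2 / (6×35) = 1 − 12/210 ≈ 0.9429

0.9429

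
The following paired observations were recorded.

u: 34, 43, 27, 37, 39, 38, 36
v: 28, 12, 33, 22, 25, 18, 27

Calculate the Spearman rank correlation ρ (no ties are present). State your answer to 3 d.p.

Rank u: 2, 7, 1, 4, 6, 5, 3
Rank v: 6, 1, 7, 3, 4, 2, 5
d = rank(u) − rank(v): -4, 6, -6, 1, 2, 3, -2; Σd² = 106
ρ = 1 − 6Σd² / [n(n²−1)] = 1 − 6×106 / (7×48) = 1 − 636/336 ≈ -0.893

-0.893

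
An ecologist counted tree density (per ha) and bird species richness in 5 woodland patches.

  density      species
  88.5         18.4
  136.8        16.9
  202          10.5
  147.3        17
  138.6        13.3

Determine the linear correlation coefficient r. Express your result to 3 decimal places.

-0.851

n = 5, Σx = 713.2, Σy = 76.1, Σx² = 108257.74, Σy² = 1200.31, Σxy = 10408.8
nΣxy − ΣxΣy = 52044 − 54274.52 = -2230.52
nΣx² − (Σx)² = 541288.7 − 508654.24 = 32634.46; nΣy² − (Σy)² = 6001.55 − 5791.21 = 210.34
r = -2230.52 / √(32634.46 × 210.34) = -2230.52 / 2619.9871 ≈ -0.851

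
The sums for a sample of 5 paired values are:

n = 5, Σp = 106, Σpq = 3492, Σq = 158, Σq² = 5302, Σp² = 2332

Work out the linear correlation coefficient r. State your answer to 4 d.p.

0.8794

r = (nΣpq − ΣpΣq) / √[(nΣp² − (Σp)²)(nΣq² − (Σq)²)]
Numerator: 5×3492 − 106×158 = 712
Denominator: √[(11660 − 11236)(26510 − 24964)] = √[424 × 1546] = 809.6320
r = 712 / 809.6320 ≈ 0.8794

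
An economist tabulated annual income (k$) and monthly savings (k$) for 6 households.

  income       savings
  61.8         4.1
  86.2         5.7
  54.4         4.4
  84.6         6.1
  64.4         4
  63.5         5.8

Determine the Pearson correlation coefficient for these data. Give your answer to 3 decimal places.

0.719

n = 6, Σx = 414.9, Σy = 30.1, Σx² = 29545.81, Σy² = 155.51, Σxy = 2126.04
nΣxy − ΣxΣy = 12756.24 − 12488.49 = 267.75
nΣx² − (Σx)² = 177274.86 − 172142.01 = 5132.85; nΣy² − (Σy)² = 933.06 − 906.01 = 27.05
r = 267.75 / √(5132.85 × 27.05) = 267.75 / 372.6172 ≈ 0.719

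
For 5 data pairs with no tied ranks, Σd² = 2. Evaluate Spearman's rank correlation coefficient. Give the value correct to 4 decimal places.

0.9000

ρ = 1 − 6Σd² / [n(n²−1)] = 1 − 6×2 / (5×24)
  = 1 − 12/120 = 1 − 0.10000 ≈ 0.9000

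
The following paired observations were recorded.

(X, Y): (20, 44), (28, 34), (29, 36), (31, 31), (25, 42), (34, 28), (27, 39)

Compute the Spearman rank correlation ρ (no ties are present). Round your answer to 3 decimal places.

Rank X: 1, 4, 5, 6, 2, 7, 3
Rank Y: 7, 3, 4, 2, 6, 1, 5
d = rank(X) − rank(Y): -6, 1, 1, 4, -4, 6, -2; Σd² = 110
ρ = 1 − 6Σd² / [n(n²−1)] = 1 − 6×110 / (7×48) = 1 − 660/336 ≈ -0.964

-0.964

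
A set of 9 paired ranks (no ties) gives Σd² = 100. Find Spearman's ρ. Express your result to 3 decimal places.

0.167

ρ = 1 − 6Σd² / [n(n²−1)] = 1 − 6×100 / (9×80)
  = 1 − 600/720 = 1 − 0.8333 ≈ 0.167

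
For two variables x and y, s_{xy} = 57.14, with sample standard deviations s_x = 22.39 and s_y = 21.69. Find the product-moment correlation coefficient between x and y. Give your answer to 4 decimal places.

0.1177

r = Cov(x,y) / (s_x · s_y) = 57.14 / (22.39 × 21.69)
  = 57.14 / 485.6391 ≈ 0.1177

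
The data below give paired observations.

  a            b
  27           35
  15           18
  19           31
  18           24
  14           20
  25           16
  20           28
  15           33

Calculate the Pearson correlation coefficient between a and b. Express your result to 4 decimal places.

n = 8, Σa = 153, Σb = 205, Σa² = 3085, Σb² = 5615, Σab = 3971
nΣab − ΣaΣb = 31768 − 31365 = 403
nΣa² − (Σa)² = 24680 − 23409 = 1271; nΣb² − (Σb)² = 44920 − 42025 = 2895
r = 403 / √(1271 × 2895) = 403 / 1918.2140 ≈ 0.2101

0.2101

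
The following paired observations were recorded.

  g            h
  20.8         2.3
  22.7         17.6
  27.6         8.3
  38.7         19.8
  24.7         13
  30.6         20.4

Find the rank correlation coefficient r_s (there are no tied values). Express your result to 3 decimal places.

0.714

Rank g: 1, 2, 4, 6, 3, 5
Rank h: 1, 4, 2, 5, 3, 6
d = rank(g) − rank(h): 0, -2, 2, 1, 0, -1; Σd² = 10
ρ = 1 − 6Σd² / [n(n²−1)] = 1 − 6×10 / (6×35) = 1 − 60/210 ≈ 0.714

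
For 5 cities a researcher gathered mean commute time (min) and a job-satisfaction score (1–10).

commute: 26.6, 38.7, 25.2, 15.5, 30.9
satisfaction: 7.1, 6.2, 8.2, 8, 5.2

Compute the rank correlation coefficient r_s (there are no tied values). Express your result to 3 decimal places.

-0.800

Rank commute: 3, 5, 2, 1, 4
Rank satisfaction: 3, 2, 5, 4, 1
d = rank(commute) − rank(satisfaction): 0, 3, -3, -3, 3; Σd² = 36
ρ = 1 − 6Σd² / [n(n²−1)] = 1 − 6×36 / (5×24) = 1 − 216/120 ≈ -0.800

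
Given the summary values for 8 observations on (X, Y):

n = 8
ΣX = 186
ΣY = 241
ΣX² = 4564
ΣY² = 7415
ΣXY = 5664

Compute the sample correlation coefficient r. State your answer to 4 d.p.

r = (nΣXY − ΣXΣY) / √[(nΣX² − (ΣX)²)(nΣY² − (ΣY)²)]
Numerator: 8×5664 − 186×241 = 486
Denominator: √[(36512 − 34596)(59320 − 58081)] = √[1916 × 1239] = 1540.7544
r = 486 / 1540.7544 ≈ 0.3154

0.3154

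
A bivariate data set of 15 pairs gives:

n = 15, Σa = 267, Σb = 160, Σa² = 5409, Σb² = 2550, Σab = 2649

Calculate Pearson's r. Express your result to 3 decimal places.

-0.267

r = (nΣab − ΣaΣb) / √[(nΣa² − (Σa)²)(nΣb² − (Σb)²)]
Numerator: 15×2649 − 267×160 = -2985
Denominator: √[(81135 − 71289)(38250 − 25600)] = √[9846 × 12650] = 11160.2823
r = -2985 / 11160.2823 ≈ -0.267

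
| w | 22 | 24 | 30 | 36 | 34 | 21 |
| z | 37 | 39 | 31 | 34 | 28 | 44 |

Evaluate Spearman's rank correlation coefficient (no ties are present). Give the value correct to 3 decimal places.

Rank w: 2, 3, 4, 6, 5, 1
Rank z: 4, 5, 2, 3, 1, 6
d = rank(w) − rank(z): -2, -2, 2, 3, 4, -5; Σd² = 62
ρ = 1 − 6Σd² / [n(n²−1)] = 1 − 6×62 / (6×35) = 1 − 372/210 ≈ -0.771

-0.771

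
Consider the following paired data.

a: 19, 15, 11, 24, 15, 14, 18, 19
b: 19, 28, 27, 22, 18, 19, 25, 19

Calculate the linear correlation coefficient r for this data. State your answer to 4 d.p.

-0.3028

n = 8, Σa = 135, Σb = 177, Σa² = 2389, Σb² = 4029, Σab = 2953
nΣab − ΣaΣb = 23624 − 23895 = -271
nΣa² − (Σa)² = 19112 − 18225 = 887; nΣb² − (Σb)² = 32232 − 31329 = 903
r = -271 / √(887 × 903) = -271 / 894.9642 ≈ -0.3028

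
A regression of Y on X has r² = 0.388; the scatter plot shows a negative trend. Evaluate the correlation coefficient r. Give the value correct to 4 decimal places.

|r| = √0.388 = 0.6229
The association is negative, so r = −0.6229.

-0.6229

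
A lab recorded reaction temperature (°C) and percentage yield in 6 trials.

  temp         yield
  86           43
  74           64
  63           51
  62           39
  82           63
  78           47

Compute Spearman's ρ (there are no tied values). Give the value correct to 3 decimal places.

Rank temp: 6, 3, 2, 1, 5, 4
Rank yield: 2, 6, 4, 1, 5, 3
d = rank(temp) − rank(yield): 4, -3, -2, 0, 0, 1; Σd² = 30
ρ = 1 − 6Σd² / [n(n²−1)] = 1 − 6×30 / (6×35) = 1 − 180/210 ≈ 0.143

0.143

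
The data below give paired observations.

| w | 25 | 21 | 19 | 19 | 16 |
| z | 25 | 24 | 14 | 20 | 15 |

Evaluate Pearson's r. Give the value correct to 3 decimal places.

0.824

n = 5, Σw = 100, Σz = 98, Σw² = 2044, Σz² = 2022, Σwz = 2015
nΣwz − ΣwΣz = 10075 − 9800 = 275
nΣw² − (Σw)² = 10220 − 10000 = 220; nΣz² − (Σz)² = 10110 − 9604 = 506
r = 275 / √(220 × 506) = 275 / 333.6465 ≈ 0.824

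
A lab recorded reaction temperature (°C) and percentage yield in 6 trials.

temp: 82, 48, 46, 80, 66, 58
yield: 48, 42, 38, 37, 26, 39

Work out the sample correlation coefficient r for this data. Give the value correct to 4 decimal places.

0.1275

n = 6, Σx = 380, Σy = 230, Σx² = 25264, Σy² = 9078, Σxy = 14638
nΣxy − ΣxΣy = 87828 − 87400 = 428
nΣx² − (Σx)² = 151584 − 144400 = 7184; nΣy² − (Σy)² = 54468 − 52900 = 1568
r = 428 / √(7184 × 1568) = 428 / 3356.2646 ≈ 0.1275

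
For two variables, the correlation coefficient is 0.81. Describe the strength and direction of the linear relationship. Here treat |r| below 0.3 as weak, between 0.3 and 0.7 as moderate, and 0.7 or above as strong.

strong positive

r = 0.81 > 0 so the relationship is positive.
|r| = 0.81, which falls in the strong range.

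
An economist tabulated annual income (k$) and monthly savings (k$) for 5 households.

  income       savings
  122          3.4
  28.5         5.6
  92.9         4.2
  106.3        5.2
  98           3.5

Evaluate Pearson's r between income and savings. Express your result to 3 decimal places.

n = 5, Σx = 447.7, Σy = 21.9, Σx² = 45230.35, Σy² = 99.85, Σxy = 1860.34
nΣxy − ΣxΣy = 9301.7 − 9804.63 = -502.93
nΣx² − (Σx)² = 226151.75 − 200435.29 = 25716.46; nΣy² − (Σy)² = 499.25 − 479.61 = 19.64
r = -502.93 / √(25716.46 × 19.64) = -502.93 / 710.6837 ≈ -0.708

-0.708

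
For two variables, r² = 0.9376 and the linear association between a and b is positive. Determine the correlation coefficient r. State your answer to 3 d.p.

|r| = √0.9376 = 0.968
The association is positive, so r = 0.968.

0.968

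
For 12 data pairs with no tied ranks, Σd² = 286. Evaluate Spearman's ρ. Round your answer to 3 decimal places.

ρ = 1 − 6Σd² / [n(n²−1)] = 1 − 6×286 / (12×143)
  = 1 − 1716/1716 = 1 − 1.0000 ≈ 0.000

0.000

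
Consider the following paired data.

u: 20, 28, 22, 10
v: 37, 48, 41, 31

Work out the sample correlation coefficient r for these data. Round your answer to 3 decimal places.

0.974

n = 4, Σu = 80, Σv = 157, Σu² = 1768, Σv² = 6315, Σuv = 3296
nΣuv − ΣuΣv = 13184 − 12560 = 624
nΣu² − (Σu)² = 7072 − 6400 = 672; nΣv² − (Σv)² = 25260 − 24649 = 611
r = 624 / √(672 × 611) = 624 / 640.7745 ≈ 0.974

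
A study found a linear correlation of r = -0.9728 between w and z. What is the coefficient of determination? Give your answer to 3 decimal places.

r² = (-0.9728)² = 0.946

0.946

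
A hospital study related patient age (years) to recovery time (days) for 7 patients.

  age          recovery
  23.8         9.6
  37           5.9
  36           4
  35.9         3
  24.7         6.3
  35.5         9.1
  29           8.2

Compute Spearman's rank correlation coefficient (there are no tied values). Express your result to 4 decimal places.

Rank age: 1, 7, 6, 5, 2, 4, 3
Rank recovery: 7, 3, 2, 1, 4, 6, 5
d = rank(age) − rank(recovery): -6, 4, 4, 4, -2, -2, -2; Σd² = 96
ρ = 1 − 6Σd² / [n(n²−1)] = 1 − 6×96 / (7×48) = 1 − 576/336 ≈ -0.7143

-0.7143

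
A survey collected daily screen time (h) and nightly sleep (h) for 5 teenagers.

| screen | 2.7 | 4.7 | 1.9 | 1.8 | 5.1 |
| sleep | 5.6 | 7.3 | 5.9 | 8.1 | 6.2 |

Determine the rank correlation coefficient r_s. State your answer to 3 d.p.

-0.200

Rank screen: 3, 4, 2, 1, 5
Rank sleep: 1, 4, 2, 5, 3
d = rank(screen) − rank(sleep): 2, 0, 0, -4, 2; Σd² = 24
ρ = 1 − 6Σd² / [n(n²−1)] = 1 − 6×24 / (5×24) = 1 − 144/120 ≈ -0.200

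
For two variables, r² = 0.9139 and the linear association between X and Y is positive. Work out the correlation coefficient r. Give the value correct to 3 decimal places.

|r| = √0.9139 = 0.956
The association is positive, so r = 0.956.

0.956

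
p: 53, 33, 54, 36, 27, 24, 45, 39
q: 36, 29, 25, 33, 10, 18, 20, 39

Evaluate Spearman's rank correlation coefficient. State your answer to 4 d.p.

0.4762

Rank p: 7, 3, 8, 4, 2, 1, 6, 5
Rank q: 7, 5, 4, 6, 1, 2, 3, 8
d = rank(p) − rank(q): 0, -2, 4, -2, 1, -1, 3, -3; Σd² = 44
ρ = 1 − 6Σd² / [n(n²−1)] = 1 − 6×44 / (8×63) = 1 − 264/504 ≈ 0.4762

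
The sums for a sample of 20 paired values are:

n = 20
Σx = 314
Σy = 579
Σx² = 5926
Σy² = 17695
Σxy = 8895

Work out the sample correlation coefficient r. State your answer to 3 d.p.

-0.203

r = (nΣxy − ΣxΣy) / √[(nΣx² − (Σx)²)(nΣy² − (Σy)²)]
Numerator: 20×8895 − 314×579 = -3906
Denominator: √[(118520 − 98596)(353900 − 335241)] = √[19924 × 18659] = 19281.1285
r = -3906 / 19281.1285 ≈ -0.203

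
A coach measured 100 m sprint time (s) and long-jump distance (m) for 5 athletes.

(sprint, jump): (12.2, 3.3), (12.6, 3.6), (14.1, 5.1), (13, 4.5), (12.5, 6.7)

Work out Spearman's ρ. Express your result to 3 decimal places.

Rank sprint: 1, 3, 5, 4, 2
Rank jump: 1, 2, 4, 3, 5
d = rank(sprint) − rank(jump): 0, 1, 1, 1, -3; Σd² = 12
ρ = 1 − 6Σd² / [n(n²−1)] = 1 − 6×12 / (5×24) = 1 − 72/120 ≈ 0.400

0.400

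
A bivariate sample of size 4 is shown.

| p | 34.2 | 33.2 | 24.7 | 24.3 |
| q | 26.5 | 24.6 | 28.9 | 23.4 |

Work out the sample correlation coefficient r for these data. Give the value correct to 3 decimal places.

-0.090

n = 4, Σp = 116.4, Σq = 103.4, Σp² = 3472.46, Σq² = 2690.18, Σpq = 3005.47
nΣpq − ΣpΣq = 12021.88 − 12035.76 = -13.88
nΣp² − (Σp)² = 13889.84 − 13548.96 = 340.88; nΣq² − (Σq)² = 10760.72 − 10691.56 = 69.16
r = -13.88 / √(340.88 × 69.16) = -13.88 / 153.5424 ≈ -0.090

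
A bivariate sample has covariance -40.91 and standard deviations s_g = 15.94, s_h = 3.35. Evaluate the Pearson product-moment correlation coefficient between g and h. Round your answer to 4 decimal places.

-0.7661

r = Cov(g,h) / (s_g · s_h) = -40.91 / (15.94 × 3.35)
  = -40.91 / 53.3990 ≈ -0.7661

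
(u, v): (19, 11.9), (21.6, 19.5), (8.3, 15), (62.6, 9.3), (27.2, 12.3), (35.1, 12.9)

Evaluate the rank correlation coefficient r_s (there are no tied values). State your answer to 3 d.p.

Rank u: 2, 3, 1, 6, 4, 5
Rank v: 2, 6, 5, 1, 3, 4
d = rank(u) − rank(v): 0, -3, -4, 5, 1, 1; Σd² = 52
ρ = 1 − 6Σd² / [n(n²−1)] = 1 − 6×52 / (6×35) = 1 − 312/210 ≈ -0.486

-0.486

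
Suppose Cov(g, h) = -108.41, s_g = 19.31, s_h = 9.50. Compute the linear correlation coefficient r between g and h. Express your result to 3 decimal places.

-0.591

r = Cov(g,h) / (s_g · s_h) = -108.41 / (19.31 × 9.50)
  = -108.41 / 183.4450 ≈ -0.591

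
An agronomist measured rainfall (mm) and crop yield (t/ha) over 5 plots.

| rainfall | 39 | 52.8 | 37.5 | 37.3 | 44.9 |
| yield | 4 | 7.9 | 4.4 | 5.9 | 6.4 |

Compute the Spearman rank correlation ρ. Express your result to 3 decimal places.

Rank rainfall: 3, 5, 2, 1, 4
Rank yield: 1, 5, 2, 3, 4
d = rank(rainfall) − rank(yield): 2, 0, 0, -2, 0; Σd² = 8
ρ = 1 − 6Σd² / [n(n²−1)] = 1 − 6×8 / (5×24) = 1 − 48/120 ≈ 0.600

0.600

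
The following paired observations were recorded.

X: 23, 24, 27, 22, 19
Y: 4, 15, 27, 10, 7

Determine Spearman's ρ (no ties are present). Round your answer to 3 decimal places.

0.700

Rank X: 3, 4, 5, 2, 1
Rank Y: 1, 4, 5, 3, 2
d = rank(X) − rank(Y): 2, 0, 0, -1, -1; Σd² = 6
ρ = 1 − 6Σd² / [n(n²−1)] = 1 − 6×6 / (5×24) = 1 − 36/120 ≈ 0.700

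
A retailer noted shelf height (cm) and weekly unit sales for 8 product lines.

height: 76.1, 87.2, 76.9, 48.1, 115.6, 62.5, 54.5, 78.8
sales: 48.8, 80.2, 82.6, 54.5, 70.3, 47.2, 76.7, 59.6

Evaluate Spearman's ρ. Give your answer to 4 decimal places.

0.4048

Rank height: 4, 7, 5, 1, 8, 3, 2, 6
Rank sales: 2, 7, 8, 3, 5, 1, 6, 4
d = rank(height) − rank(sales): 2, 0, -3, -2, 3, 2, -4, 2; Σd² = 50
ρ = 1 − 6Σd² / [n(n²−1)] = 1 − 6×50 / (8×63) = 1 − 300/504 ≈ 0.4048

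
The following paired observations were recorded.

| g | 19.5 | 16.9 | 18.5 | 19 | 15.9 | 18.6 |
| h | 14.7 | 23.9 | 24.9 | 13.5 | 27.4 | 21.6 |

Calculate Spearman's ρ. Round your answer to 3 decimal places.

Rank g: 6, 2, 3, 5, 1, 4
Rank h: 2, 4, 5, 1, 6, 3
d = rank(g) − rank(h): 4, -2, -2, 4, -5, 1; Σd² = 66
ρ = 1 − 6Σd² / [n(n²−1)] = 1 − 6×66 / (6×35) = 1 − 396/210 ≈ -0.886

-0.886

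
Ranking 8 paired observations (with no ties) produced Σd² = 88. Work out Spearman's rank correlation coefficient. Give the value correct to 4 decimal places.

ρ = 1 − 6Σd² / [n(n²−1)] = 1 − 6×88 / (8×63)
  = 1 − 528/504 = 1 − 1.04762 ≈ -0.0476

-0.0476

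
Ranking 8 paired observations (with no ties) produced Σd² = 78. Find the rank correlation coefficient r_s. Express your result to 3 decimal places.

ρ = 1 − 6Σd² / [n(n²−1)] = 1 − 6×78 / (8×63)
  = 1 − 468/504 = 1 − 0.9286 ≈ 0.071

0.071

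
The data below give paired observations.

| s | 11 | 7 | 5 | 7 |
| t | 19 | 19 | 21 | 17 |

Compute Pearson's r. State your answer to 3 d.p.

n = 4, Σs = 30, Σt = 76, Σs² = 244, Σt² = 1452, Σst = 566
nΣst − ΣsΣt = 2264 − 2280 = -16
nΣs² − (Σs)² = 976 − 900 = 76; nΣt² − (Σt)² = 5808 − 5776 = 32
r = -16 / √(76 × 32) = -16 / 49.3153 ≈ -0.324

-0.324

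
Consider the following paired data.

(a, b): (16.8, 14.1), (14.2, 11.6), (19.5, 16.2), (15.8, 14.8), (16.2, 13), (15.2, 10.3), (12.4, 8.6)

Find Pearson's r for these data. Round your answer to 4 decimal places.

n = 7, Σa = 110.1, Σb = 88.6, Σa² = 1761.01, Σb² = 1163.9, Σab = 1425.14
nΣab − ΣaΣb = 9975.98 − 9754.86 = 221.12
nΣa² − (Σa)² = 12327.07 − 12122.01 = 205.06; nΣb² − (Σb)² = 8147.3 − 7849.96 = 297.34
r = 221.12 / √(205.06 × 297.34) = 221.12 / 246.9262 ≈ 0.8955

0.8955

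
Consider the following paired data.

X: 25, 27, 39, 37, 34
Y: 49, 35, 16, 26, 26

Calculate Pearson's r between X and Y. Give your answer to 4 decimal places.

n = 5, ΣX = 162, ΣY = 152, ΣX² = 5400, ΣY² = 5234, ΣXY = 4640
nΣXY − ΣXΣY = 23200 − 24624 = -1424
nΣX² − (ΣX)² = 27000 − 26244 = 756; nΣY² − (ΣY)² = 26170 − 23104 = 3066
r = -1424 / √(756 × 3066) = -1424 / 1522.4638 ≈ -0.9353

-0.9353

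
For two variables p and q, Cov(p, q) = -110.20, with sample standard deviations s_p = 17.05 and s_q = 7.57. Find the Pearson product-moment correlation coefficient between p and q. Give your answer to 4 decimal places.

-0.8538

r = Cov(p,q) / (s_p · s_q) = -110.20 / (17.05 × 7.57)
  = -110.20 / 129.0685 ≈ -0.8538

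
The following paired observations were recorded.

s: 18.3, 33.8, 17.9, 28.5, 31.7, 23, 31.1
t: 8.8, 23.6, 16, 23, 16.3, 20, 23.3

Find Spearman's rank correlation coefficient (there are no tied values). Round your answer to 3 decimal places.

Rank s: 2, 7, 1, 4, 6, 3, 5
Rank t: 1, 7, 2, 5, 3, 4, 6
d = rank(s) − rank(t): 1, 0, -1, -1, 3, -1, -1; Σd² = 14
ρ = 1 − 6Σd² / [n(n²−1)] = 1 − 6×14 / (7×48) = 1 − 84/336 ≈ 0.750

0.750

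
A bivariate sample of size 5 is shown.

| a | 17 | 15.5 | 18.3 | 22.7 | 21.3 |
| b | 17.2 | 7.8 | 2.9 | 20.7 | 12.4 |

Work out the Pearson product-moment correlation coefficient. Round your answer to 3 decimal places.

0.514

n = 5, Σa = 94.8, Σb = 61, Σa² = 1833.12, Σb² = 947.34, Σab = 1200.38
nΣab − ΣaΣb = 6001.9 − 5782.8 = 219.1
nΣa² − (Σa)² = 9165.6 − 8987.04 = 178.56; nΣb² − (Σb)² = 4736.7 − 3721 = 1015.7
r = 219.1 / √(178.56 × 1015.7) = 219.1 / 425.8678 ≈ 0.514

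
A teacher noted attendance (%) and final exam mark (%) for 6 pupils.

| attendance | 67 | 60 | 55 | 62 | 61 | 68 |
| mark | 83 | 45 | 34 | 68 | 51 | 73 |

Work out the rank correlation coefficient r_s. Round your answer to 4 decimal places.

Rank attendance: 5, 2, 1, 4, 3, 6
Rank mark: 6, 2, 1, 4, 3, 5
d = rank(attendance) − rank(mark): -1, 0, 0, 0, 0, 1; Σd² = 2
ρ = 1 − 6Σd² / [n(n²−1)] = 1 − 6×2 / (6×35) = 1 − 12/210 ≈ 0.9429

0.9429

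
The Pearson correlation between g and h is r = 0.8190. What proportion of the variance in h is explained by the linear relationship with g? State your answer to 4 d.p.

0.6708

r² = (0.8190)² = 0.6708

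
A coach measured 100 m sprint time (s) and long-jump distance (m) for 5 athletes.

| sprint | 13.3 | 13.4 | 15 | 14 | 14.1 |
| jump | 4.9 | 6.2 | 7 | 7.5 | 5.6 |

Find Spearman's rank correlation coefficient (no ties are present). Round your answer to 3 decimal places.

0.500

Rank sprint: 1, 2, 5, 3, 4
Rank jump: 1, 3, 4, 5, 2
d = rank(sprint) − rank(jump): 0, -1, 1, -2, 2; Σd² = 10
ρ = 1 − 6Σd² / [n(n²−1)] = 1 − 6×10 / (5×24) = 1 − 60/120 ≈ 0.500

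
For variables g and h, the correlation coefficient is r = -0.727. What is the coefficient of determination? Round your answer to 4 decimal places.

0.5285

r² = (-0.727)² = 0.5285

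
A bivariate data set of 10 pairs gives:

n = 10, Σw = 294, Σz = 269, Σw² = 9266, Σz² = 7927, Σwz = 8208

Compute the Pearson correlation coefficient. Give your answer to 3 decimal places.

r = (nΣwz − ΣwΣz) / √[(nΣw² − (Σw)²)(nΣz² − (Σz)²)]
Numerator: 10×8208 − 294×269 = 2994
Denominator: √[(92660 − 86436)(79270 − 72361)] = √[6224 × 6909] = 6557.5617
r = 2994 / 6557.5617 ≈ 0.457

0.457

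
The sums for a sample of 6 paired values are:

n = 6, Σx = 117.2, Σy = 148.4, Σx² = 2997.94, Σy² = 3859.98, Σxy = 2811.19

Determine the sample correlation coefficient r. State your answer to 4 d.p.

-0.2389

r = (nΣxy − ΣxΣy) / √[(nΣx² − (Σx)²)(nΣy² − (Σy)²)]
Numerator: 6×2811.19 − 117.2×148.4 = -525.34
Denominator: √[(17987.64 − 13735.84)(23159.88 − 22022.56)] = √[4251.8 × 1137.32] = 2199.0128
r = -525.34 / 2199.0128 ≈ -0.2389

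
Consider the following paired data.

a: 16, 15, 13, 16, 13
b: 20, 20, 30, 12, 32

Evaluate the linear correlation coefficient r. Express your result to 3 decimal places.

-0.933

n = 5, Σa = 73, Σb = 114, Σa² = 1075, Σb² = 2868, Σab = 1618
nΣab − ΣaΣb = 8090 − 8322 = -232
nΣa² − (Σa)² = 5375 − 5329 = 46; nΣb² − (Σb)² = 14340 − 12996 = 1344
r = -232 / √(46 × 1344) = -232 / 248.6443 ≈ -0.933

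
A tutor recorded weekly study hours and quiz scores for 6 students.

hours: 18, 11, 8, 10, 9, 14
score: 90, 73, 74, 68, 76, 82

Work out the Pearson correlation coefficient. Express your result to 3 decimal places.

n = 6, Σx = 70, Σy = 463, Σx² = 886, Σy² = 36029, Σxy = 5527
nΣxy − ΣxΣy = 33162 − 32410 = 752
nΣx² − (Σx)² = 5316 − 4900 = 416; nΣy² − (Σy)² = 216174 − 214369 = 1805
r = 752 / √(416 × 1805) = 752 / 866.5333 ≈ 0.868

0.868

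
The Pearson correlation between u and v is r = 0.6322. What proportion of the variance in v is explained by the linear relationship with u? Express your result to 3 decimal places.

r² = (0.6322)² = 0.400

0.400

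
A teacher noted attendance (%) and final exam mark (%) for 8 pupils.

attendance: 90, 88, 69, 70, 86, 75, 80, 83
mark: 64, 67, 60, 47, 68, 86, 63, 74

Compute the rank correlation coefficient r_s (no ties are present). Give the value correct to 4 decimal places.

Rank attendance: 8, 7, 1, 2, 6, 3, 4, 5
Rank mark: 4, 5, 2, 1, 6, 8, 3, 7
d = rank(attendance) − rank(mark): 4, 2, -1, 1, 0, -5, 1, -2; Σd² = 52
ρ = 1 − 6Σd² / [n(n²−1)] = 1 − 6×52 / (8×63) = 1 − 312/504 ≈ 0.3810

0.3810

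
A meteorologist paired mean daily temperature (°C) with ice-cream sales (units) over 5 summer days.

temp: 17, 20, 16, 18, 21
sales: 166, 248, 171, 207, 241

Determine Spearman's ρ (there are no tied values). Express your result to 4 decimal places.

0.8000

Rank temp: 2, 4, 1, 3, 5
Rank sales: 1, 5, 2, 3, 4
d = rank(temp) − rank(sales): 1, -1, -1, 0, 1; Σd² = 4
ρ = 1 − 6Σd² / [n(n²−1)] = 1 − 6×4 / (5×24) = 1 − 24/120 ≈ 0.8000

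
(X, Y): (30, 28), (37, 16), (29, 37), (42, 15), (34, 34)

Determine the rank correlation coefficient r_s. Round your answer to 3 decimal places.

Rank X: 2, 4, 1, 5, 3
Rank Y: 3, 2, 5, 1, 4
d = rank(X) − rank(Y): -1, 2, -4, 4, -1; Σd² = 38
ρ = 1 − 6Σd² / [n(n²−1)] = 1 − 6×38 / (5×24) = 1 − 228/120 ≈ -0.900

-0.900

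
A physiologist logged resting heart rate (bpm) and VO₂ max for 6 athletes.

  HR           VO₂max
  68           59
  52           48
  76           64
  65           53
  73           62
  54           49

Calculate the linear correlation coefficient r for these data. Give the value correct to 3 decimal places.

0.975

n = 6, Σx = 388, Σy = 335, Σx² = 25574, Σy² = 18935, Σxy = 21989
nΣxy − ΣxΣy = 131934 − 129980 = 1954
nΣx² − (Σx)² = 153444 − 150544 = 2900; nΣy² − (Σy)² = 113610 − 112225 = 1385
r = 1954 / √(2900 × 1385) = 1954 / 2004.1208 ≈ 0.975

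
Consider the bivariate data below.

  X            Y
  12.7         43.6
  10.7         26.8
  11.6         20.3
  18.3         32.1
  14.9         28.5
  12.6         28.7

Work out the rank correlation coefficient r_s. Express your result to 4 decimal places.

0.6571

Rank X: 4, 1, 2, 6, 5, 3
Rank Y: 6, 2, 1, 5, 3, 4
d = rank(X) − rank(Y): -2, -1, 1, 1, 2, -1; Σd² = 12
ρ = 1 − 6Σd² / [n(n²−1)] = 1 − 6×12 / (6×35) = 1 − 72/210 ≈ 0.6571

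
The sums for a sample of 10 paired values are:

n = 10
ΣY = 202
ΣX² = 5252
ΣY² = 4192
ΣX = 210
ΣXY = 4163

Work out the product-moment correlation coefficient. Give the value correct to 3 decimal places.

-0.258

r = (nΣXY − ΣXΣY) / √[(nΣX² − (ΣX)²)(nΣY² − (ΣY)²)]
Numerator: 10×4163 − 210×202 = -790
Denominator: √[(52520 − 44100)(41920 − 40804)] = √[8420 × 1116] = 3065.4070
r = -790 / 3065.4070 ≈ -0.258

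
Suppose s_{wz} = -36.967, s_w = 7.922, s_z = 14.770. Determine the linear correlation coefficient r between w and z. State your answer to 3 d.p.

-0.316

r = Cov(w,z) / (s_w · s_z) = -36.967 / (7.922 × 14.770)
  = -36.967 / 117.0079 ≈ -0.316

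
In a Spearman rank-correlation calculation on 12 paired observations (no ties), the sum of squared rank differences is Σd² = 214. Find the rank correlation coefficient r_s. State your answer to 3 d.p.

0.252

ρ = 1 − 6Σd² / [n(n²−1)] = 1 − 6×214 / (12×143)
  = 1 − 1284/1716 = 1 − 0.7483 ≈ 0.252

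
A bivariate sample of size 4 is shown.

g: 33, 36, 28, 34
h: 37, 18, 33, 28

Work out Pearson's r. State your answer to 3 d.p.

-0.645

n = 4, Σg = 131, Σh = 116, Σg² = 4325, Σh² = 3566, Σgh = 3745
nΣgh − ΣgΣh = 14980 − 15196 = -216
nΣg² − (Σg)² = 17300 − 17161 = 139; nΣh² − (Σh)² = 14264 − 13456 = 808
r = -216 / √(139 × 808) = -216 / 335.1298 ≈ -0.645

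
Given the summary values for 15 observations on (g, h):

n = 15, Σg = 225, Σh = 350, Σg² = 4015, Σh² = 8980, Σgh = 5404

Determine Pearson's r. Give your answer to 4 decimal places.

0.2135

r = (nΣgh − ΣgΣh) / √[(nΣg² − (Σg)²)(nΣh² − (Σh)²)]
Numerator: 15×5404 − 225×350 = 2310
Denominator: √[(60225 − 50625)(134700 − 122500)] = √[9600 × 12200] = 10822.1994
r = 2310 / 10822.1994 ≈ 0.2135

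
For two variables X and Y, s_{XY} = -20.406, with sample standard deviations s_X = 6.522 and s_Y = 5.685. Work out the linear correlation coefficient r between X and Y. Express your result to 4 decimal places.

r = Cov(X,Y) / (s_X · s_Y) = -20.406 / (6.522 × 5.685)
  = -20.406 / 37.0776 ≈ -0.5504

-0.5504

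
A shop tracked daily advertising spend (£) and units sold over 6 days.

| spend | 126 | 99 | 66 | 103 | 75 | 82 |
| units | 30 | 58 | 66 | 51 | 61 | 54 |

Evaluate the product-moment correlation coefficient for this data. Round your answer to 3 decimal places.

n = 6, Σx = 551, Σy = 320, Σx² = 52991, Σy² = 17858, Σxy = 28134
nΣxy − ΣxΣy = 168804 − 176320 = -7516
nΣx² − (Σx)² = 317946 − 303601 = 14345; nΣy² − (Σy)² = 107148 − 102400 = 4748
r = -7516 / √(14345 × 4748) = -7516 / 8252.8819 ≈ -0.911

-0.911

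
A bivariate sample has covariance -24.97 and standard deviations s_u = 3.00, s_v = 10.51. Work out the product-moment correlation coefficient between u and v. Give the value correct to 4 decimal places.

-0.7919

r = Cov(u,v) / (s_u · s_v) = -24.97 / (3.00 × 10.51)
  = -24.97 / 31.5300 ≈ -0.7919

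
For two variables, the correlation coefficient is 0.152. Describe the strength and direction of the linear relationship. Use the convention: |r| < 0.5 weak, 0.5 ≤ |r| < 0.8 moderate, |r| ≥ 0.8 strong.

r = 0.152 > 0 so the relationship is positive.
|r| = 0.152, which falls in the weak range.

weak positive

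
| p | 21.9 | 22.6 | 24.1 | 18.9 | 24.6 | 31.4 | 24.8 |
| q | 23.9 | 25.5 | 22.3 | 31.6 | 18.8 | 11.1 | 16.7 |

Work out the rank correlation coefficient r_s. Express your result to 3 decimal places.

-0.964

Rank p: 2, 3, 4, 1, 5, 7, 6
Rank q: 5, 6, 4, 7, 3, 1, 2
d = rank(p) − rank(q): -3, -3, 0, -6, 2, 6, 4; Σd² = 110
ρ = 1 − 6Σd² / [n(n²−1)] = 1 − 6×110 / (7×48) = 1 − 660/336 ≈ -0.964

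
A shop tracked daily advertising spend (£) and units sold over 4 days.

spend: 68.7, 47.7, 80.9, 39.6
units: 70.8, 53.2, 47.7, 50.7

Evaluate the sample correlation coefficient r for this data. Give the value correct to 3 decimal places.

n = 4, Σx = 236.9, Σy = 222.4, Σx² = 15107.95, Σy² = 12688.66, Σxy = 13268.25
nΣxy − ΣxΣy = 53073 − 52686.56 = 386.44
nΣx² − (Σx)² = 60431.8 − 56121.61 = 4310.19; nΣy² − (Σy)² = 50754.64 − 49461.76 = 1292.88
r = 386.44 / √(4310.19 × 1292.88) = 386.44 / 2360.6267 ≈ 0.164

0.164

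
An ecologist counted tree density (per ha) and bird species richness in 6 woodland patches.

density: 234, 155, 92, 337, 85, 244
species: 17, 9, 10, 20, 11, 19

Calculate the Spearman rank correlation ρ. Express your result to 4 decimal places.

Rank density: 4, 3, 2, 6, 1, 5
Rank species: 4, 1, 2, 6, 3, 5
d = rank(density) − rank(species): 0, 2, 0, 0, -2, 0; Σd² = 8
ρ = 1 − 6Σd² / [n(n²−1)] = 1 − 6×8 / (6×35) = 1 − 48/210 ≈ 0.7714

0.7714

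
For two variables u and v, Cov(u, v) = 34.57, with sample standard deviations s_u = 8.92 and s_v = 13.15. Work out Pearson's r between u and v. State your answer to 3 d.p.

r = Cov(u,v) / (s_u · s_v) = 34.57 / (8.92 × 13.15)
  = 34.57 / 117.2980 ≈ 0.295

0.295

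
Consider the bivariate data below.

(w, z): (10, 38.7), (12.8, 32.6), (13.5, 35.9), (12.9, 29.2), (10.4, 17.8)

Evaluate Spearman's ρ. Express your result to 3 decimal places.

-0.100

Rank w: 1, 3, 5, 4, 2
Rank z: 5, 3, 4, 2, 1
d = rank(w) − rank(z): -4, 0, 1, 2, 1; Σd² = 22
ρ = 1 − 6Σd² / [n(n²−1)] = 1 − 6×22 / (5×24) = 1 − 132/120 ≈ -0.100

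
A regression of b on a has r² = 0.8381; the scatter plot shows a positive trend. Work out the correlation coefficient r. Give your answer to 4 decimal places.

|r| = √0.8381 = 0.9155
The association is positive, so r = 0.9155.

0.9155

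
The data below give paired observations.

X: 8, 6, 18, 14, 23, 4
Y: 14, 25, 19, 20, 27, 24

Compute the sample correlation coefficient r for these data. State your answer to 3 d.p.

n = 6, ΣX = 73, ΣY = 129, ΣX² = 1165, ΣY² = 2887, ΣXY = 1601
nΣXY − ΣXΣY = 9606 − 9417 = 189
nΣX² − (ΣX)² = 6990 − 5329 = 1661; nΣY² − (ΣY)² = 17322 − 16641 = 681
r = 189 / √(1661 × 681) = 189 / 1063.5511 ≈ 0.178

0.178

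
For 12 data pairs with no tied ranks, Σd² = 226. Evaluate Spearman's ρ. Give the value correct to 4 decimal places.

ρ = 1 − 6Σd² / [n(n²−1)] = 1 − 6×226 / (12×143)
  = 1 − 1356/1716 = 1 − 0.79021 ≈ 0.2098

0.2098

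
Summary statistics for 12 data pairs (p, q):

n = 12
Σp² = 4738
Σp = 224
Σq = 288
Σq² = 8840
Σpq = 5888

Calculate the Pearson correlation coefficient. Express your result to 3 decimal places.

r = (nΣpq − ΣpΣq) / √[(nΣp² − (Σp)²)(nΣq² − (Σq)²)]
Numerator: 12×5888 − 224×288 = 6144
Denominator: √[(56856 − 50176)(106080 − 82944)] = √[6680 × 23136] = 12431.7529
r = 6144 / 12431.7529 ≈ 0.494

0.494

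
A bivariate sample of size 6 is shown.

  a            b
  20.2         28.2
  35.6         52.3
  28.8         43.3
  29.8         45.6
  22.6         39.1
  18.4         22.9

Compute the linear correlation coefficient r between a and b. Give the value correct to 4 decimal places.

0.9562

n = 6, Σa = 155.4, Σb = 231.4, Σa² = 4242.2, Σb² = 9538, Σab = 6342.46
nΣab − ΣaΣb = 38054.76 − 35959.56 = 2095.2
nΣa² − (Σa)² = 25453.2 − 24149.16 = 1304.04; nΣb² − (Σb)² = 57228 − 53545.96 = 3682.04
r = 2095.2 / √(1304.04 × 3682.04) = 2095.2 / 2191.2388 ≈ 0.9562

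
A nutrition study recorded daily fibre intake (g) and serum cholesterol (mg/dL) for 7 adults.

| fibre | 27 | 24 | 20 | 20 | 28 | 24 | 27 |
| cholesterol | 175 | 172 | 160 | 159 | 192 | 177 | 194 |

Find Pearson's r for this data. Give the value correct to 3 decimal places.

n = 7, Σx = 170, Σy = 1229, Σx² = 4194, Σy² = 216919, Σxy = 30095
nΣxy − ΣxΣy = 210665 − 208930 = 1735
nΣx² − (Σx)² = 29358 − 28900 = 458; nΣy² − (Σy)² = 1518433 − 1510441 = 7992
r = 1735 / √(458 × 7992) = 1735 / 1913.2005 ≈ 0.907

0.907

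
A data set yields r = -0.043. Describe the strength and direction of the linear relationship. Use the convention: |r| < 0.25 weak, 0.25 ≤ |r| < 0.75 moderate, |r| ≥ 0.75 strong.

weak negative

r = -0.043 < 0 so the relationship is negative.
|r| = 0.043, which falls in the weak range.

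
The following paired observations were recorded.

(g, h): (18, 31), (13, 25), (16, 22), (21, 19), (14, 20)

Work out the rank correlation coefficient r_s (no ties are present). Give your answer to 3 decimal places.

Rank g: 4, 1, 3, 5, 2
Rank h: 5, 4, 3, 1, 2
d = rank(g) − rank(h): -1, -3, 0, 4, 0; Σd² = 26
ρ = 1 − 6Σd² / [n(n²−1)] = 1 − 6×26 / (5×24) = 1 − 156/120 ≈ -0.300

-0.300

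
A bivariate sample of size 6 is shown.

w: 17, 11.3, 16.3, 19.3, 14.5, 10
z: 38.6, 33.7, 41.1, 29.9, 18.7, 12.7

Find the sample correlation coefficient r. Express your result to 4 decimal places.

0.5433

n = 6, Σw = 88.4, Σz = 174.7, Σw² = 1365.12, Σz² = 5719.85, Σwz = 2682.16
nΣwz − ΣwΣz = 16092.96 − 15443.48 = 649.48
nΣw² − (Σw)² = 8190.72 − 7814.56 = 376.16; nΣz² − (Σz)² = 34319.1 − 30520.09 = 3799.01
r = 649.48 / √(376.16 × 3799.01) = 649.48 / 1195.4228 ≈ 0.5433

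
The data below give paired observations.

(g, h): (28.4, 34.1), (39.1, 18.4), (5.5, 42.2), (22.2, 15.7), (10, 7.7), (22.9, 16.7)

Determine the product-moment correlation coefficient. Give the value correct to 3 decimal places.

n = 6, Σg = 128.1, Σh = 134.8, Σg² = 3482.87, Σh² = 3866.88, Σgh = 2727.95
nΣgh − ΣgΣh = 16367.7 − 17267.88 = -900.18
nΣg² − (Σg)² = 20897.22 − 16409.61 = 4487.61; nΣh² − (Σh)² = 23201.28 − 18171.04 = 5030.24
r = -900.18 / √(4487.61 × 5030.24) = -900.18 / 4751.1846 ≈ -0.189

-0.189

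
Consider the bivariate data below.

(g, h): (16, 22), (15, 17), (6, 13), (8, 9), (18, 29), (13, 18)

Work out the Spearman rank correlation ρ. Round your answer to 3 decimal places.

0.886

Rank g: 5, 4, 1, 2, 6, 3
Rank h: 5, 3, 2, 1, 6, 4
d = rank(g) − rank(h): 0, 1, -1, 1, 0, -1; Σd² = 4
ρ = 1 − 6Σd² / [n(n²−1)] = 1 − 6×4 / (6×35) = 1 − 24/210 ≈ 0.886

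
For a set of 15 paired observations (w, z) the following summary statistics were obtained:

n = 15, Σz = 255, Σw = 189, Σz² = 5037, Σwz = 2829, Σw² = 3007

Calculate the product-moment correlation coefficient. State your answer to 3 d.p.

r = (nΣwz − ΣwΣz) / √[(nΣw² − (Σw)²)(nΣz² − (Σz)²)]
Numerator: 15×2829 − 189×255 = -5760
Denominator: √[(45105 − 35721)(75555 − 65025)] = √[9384 × 10530] = 9940.4990
r = -5760 / 9940.4990 ≈ -0.579

-0.579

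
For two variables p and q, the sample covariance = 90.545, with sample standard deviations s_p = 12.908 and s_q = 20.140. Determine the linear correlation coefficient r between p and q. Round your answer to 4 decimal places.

0.3483

r = Cov(p,q) / (s_p · s_q) = 90.545 / (12.908 × 20.140)
  = 90.545 / 259.9671 ≈ 0.3483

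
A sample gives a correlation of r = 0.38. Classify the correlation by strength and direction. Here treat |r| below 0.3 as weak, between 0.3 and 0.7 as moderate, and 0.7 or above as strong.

r = 0.38 > 0 so the relationship is positive.
|r| = 0.38, which falls in the moderate range.

moderate positive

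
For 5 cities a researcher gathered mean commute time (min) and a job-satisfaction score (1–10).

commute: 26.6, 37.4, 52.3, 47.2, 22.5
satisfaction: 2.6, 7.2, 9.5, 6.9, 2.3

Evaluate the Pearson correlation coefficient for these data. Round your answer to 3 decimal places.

n = 5, Σx = 186, Σy = 28.5, Σx² = 7575.7, Σy² = 201.75, Σxy = 1212.72
nΣxy − ΣxΣy = 6063.6 − 5301 = 762.6
nΣx² − (Σx)² = 37878.5 − 34596 = 3282.5; nΣy² − (Σy)² = 1008.75 − 812.25 = 196.5
r = 762.6 / √(3282.5 × 196.5) = 762.6 / 803.1259 ≈ 0.950

0.950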